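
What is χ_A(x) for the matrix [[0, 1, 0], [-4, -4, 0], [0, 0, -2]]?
xI - A = [[x, -1, 0], [4, x + 4, 0], [0, 0, x + 2]].

Expanding det(xI - A) along the first row:
det(xI - A) = + (x)·det([[x + 4, 0], [0, x + 2]]) - (-1)·det([[4, 0], [0, x + 2]]) + (0)·det([[4, x + 4], [0, 0]]).

Evaluating gives χ_A(x) = x^3 + 6x^2 + 12x + 8 = (x + 2)^3.

χ_A(x) = (x + 2)^3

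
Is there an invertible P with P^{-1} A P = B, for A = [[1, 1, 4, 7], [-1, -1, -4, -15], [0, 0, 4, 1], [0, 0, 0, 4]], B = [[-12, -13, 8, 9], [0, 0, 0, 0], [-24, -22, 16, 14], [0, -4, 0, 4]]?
Both have characteristic polynomial x^2(x - 4)^2, but the minimal polynomial of A is x^2(x - 4)^2 while the minimal polynomial of B is x(x - 4)^2. The minimal polynomial is a similarity invariant, so A and B are not similar.

No.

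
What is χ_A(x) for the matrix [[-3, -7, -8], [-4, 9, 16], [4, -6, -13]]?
xI - A = [[x + 3, 7, 8], [4, x - 9, -16], [-4, 6, x + 13]].

Expanding det(xI - A) along the first row:
det(xI - A) = + (x + 3)·det([[x - 9, -16], [6, x + 13]]) - (7)·det([[4, -16], [-4, x + 13]]) + (8)·det([[4, x - 9], [-4, 6]]).

Evaluating gives χ_A(x) = x^3 + 7x^2 - 5x - 75 = (x - 3)(x + 5)^2.

χ_A(x) = (x - 3)(x + 5)^2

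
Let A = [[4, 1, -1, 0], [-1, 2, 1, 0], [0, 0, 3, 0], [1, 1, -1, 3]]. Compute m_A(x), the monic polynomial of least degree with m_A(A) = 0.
m_A(x) = (x - 3)^2

The characteristic polynomial factors as (x - 3)^4. The minimal polynomial is ∏(x - λ)^{k_λ} where k_λ is the size of the largest Jordan block at λ.

For λ = 3: rank(A - 3I) = 1, and the largest Jordan block has size 2 (the smallest k with rank((A - 3I)^k) = rank((A - 3I)^(k+1))).

So m_A(x) = (x - 3)^2.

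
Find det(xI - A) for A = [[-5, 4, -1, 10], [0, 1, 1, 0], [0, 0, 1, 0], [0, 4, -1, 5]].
χ_A(x) = (x - 5)(x - 1)^2(x + 5)

xI - A = [[x + 5, -4, 1, -10], [0, x - 1, -1, 0], [0, 0, x - 1, 0], [0, -4, 1, x - 5]].

Expanding det(xI - A) along the first row:
det(xI - A) = + (x + 5)·det([[x - 1, -1, 0], [0, x - 1, 0], [-4, 1, x - 5]]) - (-4)·det([[0, -1, 0], [0, x - 1, 0], [0, 1, x - 5]]) + (1)·det([[0, x - 1, 0], [0, 0, 0], [0, -4, x - 5]]) - (-10)·det([[0, x - 1, -1], [0, 0, x - 1], [0, -4, 1]]).

Evaluating gives χ_A(x) = x^4 - 2x^3 - 24x^2 + 50x - 25 = (x - 5)(x - 1)^2(x + 5).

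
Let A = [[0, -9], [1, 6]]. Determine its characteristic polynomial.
xI - A = [[x, 9], [-1, x - 6]].

Expanding det(xI - A) along the first row:
det(xI - A) = + (x)·det([[x - 6]]) - (9)·det([[-1]]).

Evaluating gives χ_A(x) = x^2 - 6x + 9 = (x - 3)^2.

χ_A(x) = (x - 3)^2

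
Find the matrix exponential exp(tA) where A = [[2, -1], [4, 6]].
A has Jordan form J = [[4, 1], [0, 4]] with A = PJP^{-1}, so e^{tA} = P e^{tJ} P^{-1}.

For a Jordan block J_k(λ), e^{tJ_k(λ)} = e^{λt} · (I + tN + t^2 N^2/2! + ... + t^{k-1} N^{k-1}/(k-1)!) where N is the nilpotent superdiagonal part.

Assembling the blocks and conjugating back gives the entries of e^{tA} as shown above.

e^{tA} = [[(1 - 2*t)*e^{4*t}, -t*e^{4*t}], [4*t*e^{4*t}, (2*t + 1)*e^{4*t}]]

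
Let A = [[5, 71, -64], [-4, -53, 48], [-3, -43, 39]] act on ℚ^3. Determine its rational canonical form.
R = [[0, 0, 5], [1, 0, -19], [0, 1, -9]]

The invariant factors of A (the non-unit diagonal entries of the Smith normal form of xI - A over ℚ[x]) are (x + 5)(x^2 + 4x - 1), each dividing the next. The characteristic polynomial is their product, (x + 5)(x^2 + 4x - 1).

The rational canonical form is the block-diagonal matrix of companion matrices C(f_i):
R = [[0, 0, 5], [1, 0, -19], [0, 1, -9]].

Note the characteristic polynomial does not split into linear factors over ℚ, so A has no Jordan form over ℚ; the rational canonical form exists over any field.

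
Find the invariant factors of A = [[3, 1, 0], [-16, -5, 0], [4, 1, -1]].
The Jordan structure of A has elementary divisors (x + 1)^2, (x + 1). Arranging the block sizes at each eigenvalue in decreasing order and taking row products gives the invariant factors.

Invariant factors (smallest first, each dividing the next): x + 1, (x + 1)^2.

Check: the last factor (x + 1)^2 is the minimal polynomial, and the product (x + 1)^3 is the characteristic polynomial.

x + 1, (x + 1)^2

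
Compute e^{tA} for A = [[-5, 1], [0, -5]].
A has Jordan form J = [[-5, 1], [0, -5]] with A = PJP^{-1}, so e^{tA} = P e^{tJ} P^{-1}.

For a Jordan block J_k(λ), e^{tJ_k(λ)} = e^{λt} · (I + tN + t^2 N^2/2! + ... + t^{k-1} N^{k-1}/(k-1)!) where N is the nilpotent superdiagonal part.

Assembling the blocks and conjugating back gives the entries of e^{tA} as shown above.

e^{tA} = [[e^{-5*t}, t*e^{-5*t}], [0, e^{-5*t}]]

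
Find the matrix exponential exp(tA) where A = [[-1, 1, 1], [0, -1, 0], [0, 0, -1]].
e^{tA} = [[e^{-t}, t*e^{-t}, t*e^{-t}], [0, e^{-t}, 0], [0, 0, e^{-t}]]

A has Jordan form J = [[-1, 1, 0], [0, -1, 0], [0, 0, -1]] with A = PJP^{-1}, so e^{tA} = P e^{tJ} P^{-1}.

For a Jordan block J_k(λ), e^{tJ_k(λ)} = e^{λt} · (I + tN + t^2 N^2/2! + ... + t^{k-1} N^{k-1}/(k-1)!) where N is the nilpotent superdiagonal part.

Assembling the blocks and conjugating back gives the entries of e^{tA} as shown above.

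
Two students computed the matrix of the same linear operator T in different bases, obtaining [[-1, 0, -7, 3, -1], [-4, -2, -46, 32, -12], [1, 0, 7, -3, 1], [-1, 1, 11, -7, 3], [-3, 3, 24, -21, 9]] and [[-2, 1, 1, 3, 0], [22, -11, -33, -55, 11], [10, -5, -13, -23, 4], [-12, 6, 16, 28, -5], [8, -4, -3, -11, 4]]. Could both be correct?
Two matrices over a field are similar if and only if they have the same invariant factors.

Both A and B have characteristic polynomial x^3(x - 3)^2 and minimal polynomial x^2(x - 3)^2. Computing further, both have invariant factors x, x^2(x - 3)^2. Hence A and B are similar.

Yes.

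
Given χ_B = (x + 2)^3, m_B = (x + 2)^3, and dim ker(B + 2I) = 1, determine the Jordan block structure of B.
λ = -2: algebraic multiplicity 3 (exponent in χ_B), largest block size 3 (exponent in m_B), 1 block (geometric multiplicity). This forces block sizes [3].

Jordan blocks: (-2, 3)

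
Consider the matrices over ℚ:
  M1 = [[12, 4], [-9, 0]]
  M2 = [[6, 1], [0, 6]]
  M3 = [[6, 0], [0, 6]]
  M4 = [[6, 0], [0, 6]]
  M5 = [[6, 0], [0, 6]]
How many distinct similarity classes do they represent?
Characteristic polynomials: χ_{M1} = (x - 6)^2, χ_{M2} = (x - 6)^2, χ_{M3} = (x - 6)^2, χ_{M4} = (x - 6)^2, χ_{M5} = (x - 6)^2.

{M1, M2}: invariant factors (x - 6)^2.

{M3, M4, M5}: invariant factors x - 6, x - 6.

Matrices are similar if and only if their invariant-factor lists agree; the partition into similarity classes is {M1, M2}, {M3, M4, M5}.

2 classes: {M1, M2}, {M3, M4, M5}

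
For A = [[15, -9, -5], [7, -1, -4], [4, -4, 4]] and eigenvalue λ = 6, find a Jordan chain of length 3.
We seek v_1 ∈ ker((A - 6I)^3) \ ker((A - 6I)^2), then set v_{i+1} = (A - 6I) v_i.

One such chain is v_1 = [[0, 4, -7]]^T, v_2 = [[-1, 0, -2]]^T, v_3 = [[1, 1, 0]]^T. Check: (A - 6I) v_3 = [[0, 0, 0]]^T = 0.

v_1 = [[0, 4, -7]]^T, v_2 = [[-1, 0, -2]]^T, v_3 = [[1, 1, 0]]^T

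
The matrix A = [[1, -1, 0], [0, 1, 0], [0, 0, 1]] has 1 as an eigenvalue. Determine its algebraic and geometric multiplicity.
algebraic multiplicity 3, geometric multiplicity 2

The characteristic polynomial is (x - 1)^3, so the factor x - 1 appears with exponent 3: the algebraic multiplicity is 3.

rank(A - I) = 1, so the eigenspace has dimension 3 - 1 = 2: the geometric multiplicity is 2.

Since 2 < 3, A is not diagonalizable.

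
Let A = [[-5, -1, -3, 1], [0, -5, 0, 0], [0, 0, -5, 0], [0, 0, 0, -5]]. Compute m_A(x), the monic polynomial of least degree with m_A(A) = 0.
The characteristic polynomial factors as (x + 5)^4. The minimal polynomial is ∏(x - λ)^{k_λ} where k_λ is the size of the largest Jordan block at λ.

For λ = -5: rank(A + 5I) = 1, and the largest Jordan block has size 2 (the smallest k with rank((A + 5I)^k) = rank((A + 5I)^(k+1))).

So m_A(x) = (x + 5)^2.

m_A(x) = (x + 5)^2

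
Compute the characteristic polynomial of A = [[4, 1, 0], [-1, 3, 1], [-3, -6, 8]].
xI - A = [[x - 4, -1, 0], [1, x - 3, -1], [3, 6, x - 8]].

Expanding det(xI - A) along the first row:
det(xI - A) = + (x - 4)·det([[x - 3, -1], [6, x - 8]]) - (-1)·det([[1, -1], [3, x - 8]]) + (0)·det([[1, x - 3], [3, 6]]).

Evaluating gives χ_A(x) = x^3 - 15x^2 + 75x - 125 = (x - 5)^3.

χ_A(x) = (x - 5)^3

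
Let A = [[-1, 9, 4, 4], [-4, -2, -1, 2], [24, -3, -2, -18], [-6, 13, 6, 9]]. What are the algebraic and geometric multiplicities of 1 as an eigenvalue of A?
The characteristic polynomial is (x - 1)^4, so the factor x - 1 appears with exponent 4: the algebraic multiplicity is 4.

rank(A - I) = 2, so the eigenspace has dimension 4 - 2 = 2: the geometric multiplicity is 2.

Since 2 < 4, A is not diagonalizable.

algebraic multiplicity 4, geometric multiplicity 2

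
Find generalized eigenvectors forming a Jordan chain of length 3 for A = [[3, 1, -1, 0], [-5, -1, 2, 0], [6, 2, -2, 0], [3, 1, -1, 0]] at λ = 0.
v_1 = [[0, 0, 1, 0]]^T, v_2 = [[-1, 2, -2, -1]]^T, v_3 = [[1, -1, 2, 1]]^T

We seek v_1 ∈ ker(A^3) \ ker(A^2), then set v_{i+1} = A v_i.

One such chain is v_1 = [[0, 0, 1, 0]]^T, v_2 = [[-1, 2, -2, -1]]^T, v_3 = [[1, -1, 2, 1]]^T. Check: A v_3 = [[0, 0, 0, 0]]^T = 0.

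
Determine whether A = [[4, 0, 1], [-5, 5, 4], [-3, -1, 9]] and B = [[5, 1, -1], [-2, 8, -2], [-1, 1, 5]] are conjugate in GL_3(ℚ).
No.

Both have characteristic polynomial (x - 6)^3, but the minimal polynomial of A is (x - 6)^3 while the minimal polynomial of B is (x - 6)^2. The minimal polynomial is a similarity invariant, so A and B are not similar.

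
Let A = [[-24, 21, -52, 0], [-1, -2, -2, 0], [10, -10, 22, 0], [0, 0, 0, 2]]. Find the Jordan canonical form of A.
J = [[-3, 1, 0, 0], [0, -3, 0, 0], [0, 0, 2, 0], [0, 0, 0, 2]]

The characteristic polynomial is det(xI - A) = (x - 2)^2(x + 3)^2, so the eigenvalues are -3 (algebraic multiplicity 2), 2 (algebraic multiplicity 2).

For λ = -3: rank(A + 3I) = 3, rank((A + 3I)^2) = 2. The eigenspace has dimension 4 - 3 = 1, so there is 1 Jordan block; the rank sequence gives block sizes [2].

For λ = 2: rank(A - 2I) = 2. The eigenspace has dimension 4 - 2 = 2, so there are 2 Jordan blocks; the rank sequence gives block sizes [1, 1].

Assembling the blocks gives the Jordan form J above.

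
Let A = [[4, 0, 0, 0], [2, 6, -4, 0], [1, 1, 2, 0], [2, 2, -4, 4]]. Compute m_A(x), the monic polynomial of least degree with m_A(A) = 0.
m_A(x) = (x - 4)^2

The characteristic polynomial factors as (x - 4)^4. The minimal polynomial is ∏(x - λ)^{k_λ} where k_λ is the size of the largest Jordan block at λ.

For λ = 4: rank(A - 4I) = 1, and the largest Jordan block has size 2 (the smallest k with rank((A - 4I)^k) = rank((A - 4I)^(k+1))).

So m_A(x) = (x - 4)^2.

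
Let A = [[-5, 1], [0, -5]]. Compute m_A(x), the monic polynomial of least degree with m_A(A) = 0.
The characteristic polynomial factors as (x + 5)^2. The minimal polynomial is ∏(x - λ)^{k_λ} where k_λ is the size of the largest Jordan block at λ.

For λ = -5: rank(A + 5I) = 1, and the largest Jordan block has size 2 (the smallest k with rank((A + 5I)^k) = rank((A + 5I)^(k+1))).

So m_A(x) = (x + 5)^2.

m_A(x) = (x + 5)^2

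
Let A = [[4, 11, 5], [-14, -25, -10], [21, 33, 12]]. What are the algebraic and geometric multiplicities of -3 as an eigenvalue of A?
The characteristic polynomial is (x + 3)^3, so the factor x + 3 appears with exponent 3: the algebraic multiplicity is 3.

rank(A + 3I) = 1, so the eigenspace has dimension 3 - 1 = 2: the geometric multiplicity is 2.

Since 2 < 3, A is not diagonalizable.

algebraic multiplicity 3, geometric multiplicity 2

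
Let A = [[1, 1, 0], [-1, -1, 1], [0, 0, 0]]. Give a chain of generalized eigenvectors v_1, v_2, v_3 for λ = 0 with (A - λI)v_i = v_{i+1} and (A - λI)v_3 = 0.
We seek v_1 ∈ ker(A^3) \ ker(A^2), then set v_{i+1} = A v_i.

One such chain is v_1 = [[0, 1, 1]]^T, v_2 = [[1, 0, 0]]^T, v_3 = [[1, -1, 0]]^T. Check: A v_3 = [[0, 0, 0]]^T = 0.

v_1 = [[0, 1, 1]]^T, v_2 = [[1, 0, 0]]^T, v_3 = [[1, -1, 0]]^T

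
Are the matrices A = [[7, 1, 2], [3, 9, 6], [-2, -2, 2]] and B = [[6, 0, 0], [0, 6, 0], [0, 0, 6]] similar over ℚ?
No.

Both have characteristic polynomial (x - 6)^3, but the minimal polynomial of A is (x - 6)^2 while the minimal polynomial of B is x - 6. The minimal polynomial is a similarity invariant, so A and B are not similar.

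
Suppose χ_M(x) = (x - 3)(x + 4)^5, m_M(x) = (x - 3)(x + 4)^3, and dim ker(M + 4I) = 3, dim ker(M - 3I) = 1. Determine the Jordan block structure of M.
Jordan blocks: (-4, 3), (-4, 1), (-4, 1), (3, 1)

λ = -4: algebraic multiplicity 5 (exponent in χ_M), largest block size 3 (exponent in m_M), 3 blocks (geometric multiplicity). These force block sizes [3, 1, 1].
λ = 3: algebraic multiplicity 1 (exponent in χ_M), largest block size 1 (exponent in m_M), 1 block (geometric multiplicity). This forces block sizes [1].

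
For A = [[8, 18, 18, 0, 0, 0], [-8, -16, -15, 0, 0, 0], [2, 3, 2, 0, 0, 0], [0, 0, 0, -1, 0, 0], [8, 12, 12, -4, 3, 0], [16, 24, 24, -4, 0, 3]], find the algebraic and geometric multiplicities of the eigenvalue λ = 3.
The characteristic polynomial is (x - 3)^2(x + 1)^3(x + 4), so the factor x - 3 appears with exponent 2: the algebraic multiplicity is 2.

rank(A - 3I) = 4, so the eigenspace has dimension 6 - 4 = 2: the geometric multiplicity is 2.

algebraic multiplicity 2, geometric multiplicity 2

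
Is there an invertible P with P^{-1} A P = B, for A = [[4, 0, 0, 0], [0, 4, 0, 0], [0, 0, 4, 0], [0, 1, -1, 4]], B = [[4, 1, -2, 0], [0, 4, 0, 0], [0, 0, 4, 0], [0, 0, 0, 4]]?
Yes.

Two matrices over a field are similar if and only if they have the same invariant factors.

Both A and B have characteristic polynomial (x - 4)^4 and minimal polynomial (x - 4)^2. Computing further, both have invariant factors x - 4, x - 4, (x - 4)^2. Hence A and B are similar.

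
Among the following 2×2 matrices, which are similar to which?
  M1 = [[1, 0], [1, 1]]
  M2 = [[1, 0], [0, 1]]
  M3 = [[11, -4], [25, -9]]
Characteristic polynomials: χ_{M1} = (x - 1)^2, χ_{M2} = (x - 1)^2, χ_{M3} = (x - 1)^2.

{M1, M3}: invariant factors (x - 1)^2.

{M2}: invariant factors x - 1, x - 1.

Matrices are similar if and only if their invariant-factor lists agree; the partition into similarity classes is {M1, M3}, {M2}.

2 classes: {M1, M3}, {M2}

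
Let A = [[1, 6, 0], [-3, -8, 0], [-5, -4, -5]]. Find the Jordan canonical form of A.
J = [[-5, 1, 0], [0, -5, 0], [0, 0, -2]]

The characteristic polynomial is det(xI - A) = (x + 2)(x + 5)^2, so the eigenvalues are -5 (algebraic multiplicity 2), -2 (algebraic multiplicity 1).

For λ = -5: rank(A + 5I) = 2, rank((A + 5I)^2) = 1. The eigenspace has dimension 3 - 2 = 1, so there is 1 Jordan block; the rank sequence gives block sizes [2].

For λ = -2: algebraic multiplicity 1 gives one 1×1 block.

Assembling the blocks gives the Jordan form J above.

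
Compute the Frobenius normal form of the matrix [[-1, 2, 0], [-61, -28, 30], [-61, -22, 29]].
The invariant factors of A (the non-unit diagonal entries of the Smith normal form of xI - A over ℚ[x]) are (x - 6)(x + 1)(x + 5), each dividing the next. The characteristic polynomial is their product, (x - 6)(x + 1)(x + 5).

The rational canonical form is the block-diagonal matrix of companion matrices C(f_i):
R = [[0, 0, 30], [1, 0, 31], [0, 1, 0]].

R = [[0, 0, 30], [1, 0, 31], [0, 1, 0]]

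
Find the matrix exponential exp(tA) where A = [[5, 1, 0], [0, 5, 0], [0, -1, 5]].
e^{tA} = [[e^{5*t}, t*e^{5*t}, 0], [0, e^{5*t}, 0], [0, -t*e^{5*t}, e^{5*t}]]

A has Jordan form J = [[5, 1, 0], [0, 5, 0], [0, 0, 5]] with A = PJP^{-1}, so e^{tA} = P e^{tJ} P^{-1}.

For a Jordan block J_k(λ), e^{tJ_k(λ)} = e^{λt} · (I + tN + t^2 N^2/2! + ... + t^{k-1} N^{k-1}/(k-1)!) where N is the nilpotent superdiagonal part.

Assembling the blocks and conjugating back gives the entries of e^{tA} as shown above.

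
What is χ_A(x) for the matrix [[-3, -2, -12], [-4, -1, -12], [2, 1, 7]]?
xI - A = [[x + 3, 2, 12], [4, x + 1, 12], [-2, -1, x - 7]].

Expanding det(xI - A) along the first row:
det(xI - A) = + (x + 3)·det([[x + 1, 12], [-1, x - 7]]) - (2)·det([[4, 12], [-2, x - 7]]) + (12)·det([[4, x + 1], [-2, -1]]).

Evaluating gives χ_A(x) = x^3 - 3x^2 + 3x - 1 = (x - 1)^3.

χ_A(x) = (x - 1)^3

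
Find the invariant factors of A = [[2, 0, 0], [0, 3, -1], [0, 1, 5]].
(x - 4)^2(x - 2)

The Jordan structure of A has elementary divisors (x - 2), (x - 4)^2. Arranging the block sizes at each eigenvalue in decreasing order and taking row products gives the invariant factors.

Invariant factors (smallest first, each dividing the next): (x - 4)^2(x - 2).

Check: the last factor (x - 4)^2(x - 2) is the minimal polynomial, and the product (x - 4)^2(x - 2) is the characteristic polynomial.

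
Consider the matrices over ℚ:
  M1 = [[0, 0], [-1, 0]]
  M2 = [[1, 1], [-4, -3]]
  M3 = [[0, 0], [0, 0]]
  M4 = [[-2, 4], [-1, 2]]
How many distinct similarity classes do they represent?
Characteristic polynomials: χ_{M1} = x^2, χ_{M2} = (x + 1)^2, χ_{M3} = x^2, χ_{M4} = x^2.

{M1, M4}: invariant factors x^2.

{M2}: invariant factors (x + 1)^2.

{M3}: invariant factors x, x.

Matrices are similar if and only if their invariant-factor lists agree; the partition into similarity classes is {M1, M4}, {M2}, {M3}.

3 classes: {M1, M4}, {M2}, {M3}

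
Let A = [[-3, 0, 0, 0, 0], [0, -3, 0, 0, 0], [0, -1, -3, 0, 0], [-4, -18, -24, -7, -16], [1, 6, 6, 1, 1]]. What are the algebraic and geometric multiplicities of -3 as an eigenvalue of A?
The characteristic polynomial is (x + 3)^5, so the factor x + 3 appears with exponent 5: the algebraic multiplicity is 5.

rank(A + 3I) = 2, so the eigenspace has dimension 5 - 2 = 3: the geometric multiplicity is 3.

Since 3 < 5, A is not diagonalizable.

algebraic multiplicity 5, geometric multiplicity 3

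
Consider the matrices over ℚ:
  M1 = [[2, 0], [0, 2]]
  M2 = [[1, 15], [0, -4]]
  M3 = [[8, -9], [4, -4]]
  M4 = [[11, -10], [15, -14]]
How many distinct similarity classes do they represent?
Characteristic polynomials: χ_{M1} = (x - 2)^2, χ_{M2} = (x - 1)(x + 4), χ_{M3} = (x - 2)^2, χ_{M4} = (x - 1)(x + 4).

{M1}: invariant factors x - 2, x - 2.

{M2, M4}: invariant factors (x - 1)(x + 4).

{M3}: invariant factors (x - 2)^2.

Matrices are similar if and only if their invariant-factor lists agree; the partition into similarity classes is {M1}, {M2, M4}, {M3}.

3 classes: {M1}, {M2, M4}, {M3}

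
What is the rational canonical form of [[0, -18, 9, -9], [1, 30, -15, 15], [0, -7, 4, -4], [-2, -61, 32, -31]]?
R = [[0, 0, 0, -9], [1, 0, 0, 15], [0, 1, 0, -4], [0, 0, 1, 3]]

The invariant factors of A (the non-unit diagonal entries of the Smith normal form of xI - A over ℚ[x]) are (x - 3)(x^3 + 4x - 3), each dividing the next. The characteristic polynomial is their product, (x - 3)(x^3 + 4x - 3).

The rational canonical form is the block-diagonal matrix of companion matrices C(f_i):
R = [[0, 0, 0, -9], [1, 0, 0, 15], [0, 1, 0, -4], [0, 0, 1, 3]].

Note the characteristic polynomial does not split into linear factors over ℚ, so A has no Jordan form over ℚ; the rational canonical form exists over any field.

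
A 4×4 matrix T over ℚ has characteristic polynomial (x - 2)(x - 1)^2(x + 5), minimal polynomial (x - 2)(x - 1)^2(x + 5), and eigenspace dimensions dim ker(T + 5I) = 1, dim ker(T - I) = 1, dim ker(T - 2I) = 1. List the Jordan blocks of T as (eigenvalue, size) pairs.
λ = -5: algebraic multiplicity 1 (exponent in χ_T), largest block size 1 (exponent in m_T), 1 block (geometric multiplicity). This forces block sizes [1].
λ = 1: algebraic multiplicity 2 (exponent in χ_T), largest block size 2 (exponent in m_T), 1 block (geometric multiplicity). This forces block sizes [2].
λ = 2: algebraic multiplicity 1 (exponent in χ_T), largest block size 1 (exponent in m_T), 1 block (geometric multiplicity). This forces block sizes [1].

Jordan blocks: (-5, 1), (1, 2), (2, 1)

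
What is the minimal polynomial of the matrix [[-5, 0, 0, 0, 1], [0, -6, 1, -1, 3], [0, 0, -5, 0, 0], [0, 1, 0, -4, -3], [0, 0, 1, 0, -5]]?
The characteristic polynomial factors as (x + 5)^5. The minimal polynomial is ∏(x - λ)^{k_λ} where k_λ is the size of the largest Jordan block at λ.

For λ = -5: rank(A + 5I) = 3, and the largest Jordan block has size 3 (the smallest k with rank((A + 5I)^k) = rank((A + 5I)^(k+1))).

So m_A(x) = (x + 5)^3.

m_A(x) = (x + 5)^3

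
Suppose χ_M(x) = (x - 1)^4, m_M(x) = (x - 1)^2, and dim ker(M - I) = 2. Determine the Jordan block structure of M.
Jordan blocks: (1, 2), (1, 2)

λ = 1: algebraic multiplicity 4 (exponent in χ_M), largest block size 2 (exponent in m_M), 2 blocks (geometric multiplicity). These force block sizes [2, 2].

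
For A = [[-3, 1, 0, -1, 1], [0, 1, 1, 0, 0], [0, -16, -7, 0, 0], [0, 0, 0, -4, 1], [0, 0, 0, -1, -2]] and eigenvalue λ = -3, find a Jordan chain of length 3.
We seek v_1 ∈ ker((A + 3I)^3) \ ker((A + 3I)^2), then set v_{i+1} = (A + 3I) v_i.

One such chain is v_1 = [[0, 0, 1, 0, 0]]^T, v_2 = [[0, 1, -4, 0, 0]]^T, v_3 = [[1, 0, 0, 0, 0]]^T. Check: (A + 3I) v_3 = [[0, 0, 0, 0, 0]]^T = 0.

v_1 = [[0, 0, 1, 0, 0]]^T, v_2 = [[0, 1, -4, 0, 0]]^T, v_3 = [[1, 0, 0, 0, 0]]^T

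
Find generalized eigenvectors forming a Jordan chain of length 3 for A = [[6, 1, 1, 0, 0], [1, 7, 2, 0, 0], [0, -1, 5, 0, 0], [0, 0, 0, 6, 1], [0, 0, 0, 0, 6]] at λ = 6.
v_1 = [[0, -1, 1, -1, 0]]^T, v_2 = [[0, 1, 0, 0, 0]]^T, v_3 = [[1, 1, -1, 0, 0]]^T

We seek v_1 ∈ ker((A - 6I)^3) \ ker((A - 6I)^2), then set v_{i+1} = (A - 6I) v_i.

One such chain is v_1 = [[0, -1, 1, -1, 0]]^T, v_2 = [[0, 1, 0, 0, 0]]^T, v_3 = [[1, 1, -1, 0, 0]]^T. Check: (A - 6I) v_3 = [[0, 0, 0, 0, 0]]^T = 0.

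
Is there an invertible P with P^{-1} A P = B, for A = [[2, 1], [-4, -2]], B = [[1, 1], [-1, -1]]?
Two matrices over a field are similar if and only if they have the same invariant factors.

Both A and B have characteristic polynomial x^2 and minimal polynomial x^2. Computing further, both have invariant factors x^2. Hence A and B are similar.

Yes.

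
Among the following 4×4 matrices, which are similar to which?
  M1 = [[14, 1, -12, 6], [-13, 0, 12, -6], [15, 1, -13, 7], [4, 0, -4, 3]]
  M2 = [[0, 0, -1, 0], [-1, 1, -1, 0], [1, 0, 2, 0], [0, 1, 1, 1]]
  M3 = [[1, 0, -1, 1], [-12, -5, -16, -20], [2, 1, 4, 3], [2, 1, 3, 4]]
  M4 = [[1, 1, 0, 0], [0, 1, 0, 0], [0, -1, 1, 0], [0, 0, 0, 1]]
Characteristic polynomials: χ_{M1} = (x - 1)^4, χ_{M2} = (x - 1)^4, χ_{M3} = (x - 1)^4, χ_{M4} = (x - 1)^4.

{M1, M2, M3}: invariant factors (x - 1)^2, (x - 1)^2.

{M4}: invariant factors x - 1, x - 1, (x - 1)^2.

Matrices are similar if and only if their invariant-factor lists agree; the partition into similarity classes is {M1, M2, M3}, {M4}.

2 classes: {M1, M2, M3}, {M4}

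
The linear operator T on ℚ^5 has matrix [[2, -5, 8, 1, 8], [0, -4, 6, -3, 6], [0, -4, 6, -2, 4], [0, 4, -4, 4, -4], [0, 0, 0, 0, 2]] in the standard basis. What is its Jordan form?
The characteristic polynomial is det(xI - A) = (x - 2)^5, so the eigenvalues are 2 (algebraic multiplicity 5).

For λ = 2: rank(A - 2I) = 2, rank((A - 2I)^2) = 1, rank((A - 2I)^3) = 0. The eigenspace has dimension 5 - 2 = 3, so there are 3 Jordan blocks; the rank sequence gives block sizes [3, 1, 1].

Assembling the blocks gives the Jordan form J above.

J = [[2, 1, 0, 0, 0], [0, 2, 1, 0, 0], [0, 0, 2, 0, 0], [0, 0, 0, 2, 0], [0, 0, 0, 0, 2]]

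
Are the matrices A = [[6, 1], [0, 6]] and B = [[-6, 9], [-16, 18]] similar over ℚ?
Two matrices over a field are similar if and only if they have the same invariant factors.

Both A and B have characteristic polynomial (x - 6)^2 and minimal polynomial (x - 6)^2. Computing further, both have invariant factors (x - 6)^2. Hence A and B are similar.

Yes.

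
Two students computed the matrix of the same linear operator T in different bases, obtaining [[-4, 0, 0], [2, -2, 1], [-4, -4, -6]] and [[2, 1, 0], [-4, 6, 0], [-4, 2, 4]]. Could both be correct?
trace(A) = -12 but trace(B) = 12. The trace is a similarity invariant, so A and B are not similar.

No.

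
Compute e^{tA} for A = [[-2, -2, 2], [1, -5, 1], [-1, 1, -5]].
A has Jordan form J = [[-4, 1, 0], [0, -4, 0], [0, 0, -4]] with A = PJP^{-1}, so e^{tA} = P e^{tJ} P^{-1}.

For a Jordan block J_k(λ), e^{tJ_k(λ)} = e^{λt} · (I + tN + t^2 N^2/2! + ... + t^{k-1} N^{k-1}/(k-1)!) where N is the nilpotent superdiagonal part.

Assembling the blocks and conjugating back gives the entries of e^{tA} as shown above.

e^{tA} = [[(2*t + 1)*e^{-4*t}, -2*t*e^{-4*t}, 2*t*e^{-4*t}], [t*e^{-4*t}, (1 - t)*e^{-4*t}, t*e^{-4*t}], [-t*e^{-4*t}, t*e^{-4*t}, (1 - t)*e^{-4*t}]]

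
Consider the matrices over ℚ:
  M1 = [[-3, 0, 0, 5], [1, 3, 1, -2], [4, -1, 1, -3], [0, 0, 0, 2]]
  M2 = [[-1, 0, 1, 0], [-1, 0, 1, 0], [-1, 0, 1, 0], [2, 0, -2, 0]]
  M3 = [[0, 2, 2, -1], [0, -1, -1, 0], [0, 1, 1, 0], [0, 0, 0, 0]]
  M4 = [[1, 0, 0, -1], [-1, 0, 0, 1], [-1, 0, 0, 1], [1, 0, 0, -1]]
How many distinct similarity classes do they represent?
Characteristic polynomials: χ_{M1} = (x - 2)^3(x + 3), χ_{M2} = x^4, χ_{M3} = x^4, χ_{M4} = x^4.

{M1}: invariant factors x - 2, (x - 2)^2(x + 3).

{M2, M4}: invariant factors x, x, x^2.

{M3}: invariant factors x^2, x^2.

Matrices are similar if and only if their invariant-factor lists agree; the partition into similarity classes is {M1}, {M2, M4}, {M3}.

3 classes: {M1}, {M2, M4}, {M3}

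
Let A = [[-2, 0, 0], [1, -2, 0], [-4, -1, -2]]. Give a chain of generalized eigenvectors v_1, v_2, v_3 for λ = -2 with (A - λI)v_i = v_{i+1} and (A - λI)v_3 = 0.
v_1 = [[1, 1, 3]]^T, v_2 = [[0, 1, -5]]^T, v_3 = [[0, 0, -1]]^T

We seek v_1 ∈ ker((A + 2I)^3) \ ker((A + 2I)^2), then set v_{i+1} = (A + 2I) v_i.

One such chain is v_1 = [[1, 1, 3]]^T, v_2 = [[0, 1, -5]]^T, v_3 = [[0, 0, -1]]^T. Check: (A + 2I) v_3 = [[0, 0, 0]]^T = 0.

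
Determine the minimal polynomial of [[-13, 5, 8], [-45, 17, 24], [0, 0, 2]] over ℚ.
m_A(x) = (x - 2)^2

The characteristic polynomial factors as (x - 2)^3. The minimal polynomial is ∏(x - λ)^{k_λ} where k_λ is the size of the largest Jordan block at λ.

For λ = 2: rank(A - 2I) = 1, and the largest Jordan block has size 2 (the smallest k with rank((A - 2I)^k) = rank((A - 2I)^(k+1))).

So m_A(x) = (x - 2)^2.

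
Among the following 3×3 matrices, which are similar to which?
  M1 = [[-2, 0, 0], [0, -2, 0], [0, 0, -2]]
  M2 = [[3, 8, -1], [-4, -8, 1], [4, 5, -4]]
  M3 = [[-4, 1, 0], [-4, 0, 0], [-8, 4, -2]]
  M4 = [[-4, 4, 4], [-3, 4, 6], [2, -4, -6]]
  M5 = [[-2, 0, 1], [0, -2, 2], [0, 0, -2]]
Characteristic polynomials: χ_{M1} = (x + 2)^3, χ_{M2} = (x + 3)^3, χ_{M3} = (x + 2)^3, χ_{M4} = (x + 2)^3, χ_{M5} = (x + 2)^3.

{M1}: invariant factors x + 2, x + 2, x + 2.

{M2}: invariant factors (x + 3)^3.

{M3, M4, M5}: invariant factors x + 2, (x + 2)^2.

Matrices are similar if and only if their invariant-factor lists agree; the partition into similarity classes is {M1}, {M2}, {M3, M4, M5}.

3 classes: {M1}, {M2}, {M3, M4, M5}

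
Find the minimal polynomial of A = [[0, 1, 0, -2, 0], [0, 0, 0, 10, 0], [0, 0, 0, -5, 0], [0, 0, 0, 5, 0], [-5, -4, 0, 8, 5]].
m_A(x) = x^2(x - 5)

The characteristic polynomial factors as x^3(x - 5)^2. The minimal polynomial is ∏(x - λ)^{k_λ} where k_λ is the size of the largest Jordan block at λ.

For λ = 0: rank(A) = 3, and the largest Jordan block has size 2 (the smallest k with rank(A^k) = rank(A^(k+1))).
For λ = 5: rank(A - 5I) = 3, and the largest Jordan block has size 1 (the smallest k with rank((A - 5I)^k) = rank((A - 5I)^(k+1))).

So m_A(x) = x^2(x - 5).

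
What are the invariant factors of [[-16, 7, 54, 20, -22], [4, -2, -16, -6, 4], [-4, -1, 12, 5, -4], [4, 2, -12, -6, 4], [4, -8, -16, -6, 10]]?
The Jordan structure of A has elementary divisors (x + 2)^2, (x + 2)^2, (x - 6). Arranging the block sizes at each eigenvalue in decreasing order and taking row products gives the invariant factors.

Invariant factors (smallest first, each dividing the next): (x + 2)^2, (x - 6)(x + 2)^2.

Check: the last factor (x - 6)(x + 2)^2 is the minimal polynomial, and the product (x - 6)(x + 2)^4 is the characteristic polynomial.

(x + 2)^2, (x - 6)(x + 2)^2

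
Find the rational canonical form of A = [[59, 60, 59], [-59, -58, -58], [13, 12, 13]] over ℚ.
The invariant factors of A (the non-unit diagonal entries of the Smith normal form of xI - A over ℚ[x]) are (x - 6)^2(x - 2), each dividing the next. The characteristic polynomial is their product, (x - 6)^2(x - 2).

The rational canonical form is the block-diagonal matrix of companion matrices C(f_i):
R = [[0, 0, 72], [1, 0, -60], [0, 1, 14]].

R = [[0, 0, 72], [1, 0, -60], [0, 1, 14]]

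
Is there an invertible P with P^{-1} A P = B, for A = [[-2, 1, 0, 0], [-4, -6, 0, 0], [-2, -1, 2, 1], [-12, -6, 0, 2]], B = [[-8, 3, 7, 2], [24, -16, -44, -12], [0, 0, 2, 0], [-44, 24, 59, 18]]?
Yes.

Two matrices over a field are similar if and only if they have the same invariant factors.

Both A and B have characteristic polynomial (x - 2)^2(x + 4)^2 and minimal polynomial (x - 2)^2(x + 4)^2. Computing further, both have invariant factors (x - 2)^2(x + 4)^2. Hence A and B are similar.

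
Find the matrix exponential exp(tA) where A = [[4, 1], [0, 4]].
A has Jordan form J = [[4, 1], [0, 4]] with A = PJP^{-1}, so e^{tA} = P e^{tJ} P^{-1}.

For a Jordan block J_k(λ), e^{tJ_k(λ)} = e^{λt} · (I + tN + t^2 N^2/2! + ... + t^{k-1} N^{k-1}/(k-1)!) where N is the nilpotent superdiagonal part.

Assembling the blocks and conjugating back gives the entries of e^{tA} as shown above.

e^{tA} = [[e^{4*t}, t*e^{4*t}], [0, e^{4*t}]]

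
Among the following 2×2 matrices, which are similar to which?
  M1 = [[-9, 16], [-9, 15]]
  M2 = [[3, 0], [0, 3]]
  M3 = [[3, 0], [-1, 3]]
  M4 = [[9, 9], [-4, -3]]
2 classes: {M1, M3, M4}, {M2}

Characteristic polynomials: χ_{M1} = (x - 3)^2, χ_{M2} = (x - 3)^2, χ_{M3} = (x - 3)^2, χ_{M4} = (x - 3)^2.

{M1, M3, M4}: invariant factors (x - 3)^2.

{M2}: invariant factors x - 3, x - 3.

Matrices are similar if and only if their invariant-factor lists agree; the partition into similarity classes is {M1, M3, M4}, {M2}.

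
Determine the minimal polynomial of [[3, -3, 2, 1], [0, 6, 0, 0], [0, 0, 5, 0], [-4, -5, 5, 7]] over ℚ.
The characteristic polynomial factors as (x - 6)(x - 5)^3. The minimal polynomial is ∏(x - λ)^{k_λ} where k_λ is the size of the largest Jordan block at λ.

For λ = 5: rank(A - 5I) = 3, and the largest Jordan block has size 3 (the smallest k with rank((A - 5I)^k) = rank((A - 5I)^(k+1))).
For λ = 6: rank(A - 6I) = 3, and the largest Jordan block has size 1 (the smallest k with rank((A - 6I)^k) = rank((A - 6I)^(k+1))).

So m_A(x) = (x - 6)(x - 5)^3.

m_A(x) = (x - 6)(x - 5)^3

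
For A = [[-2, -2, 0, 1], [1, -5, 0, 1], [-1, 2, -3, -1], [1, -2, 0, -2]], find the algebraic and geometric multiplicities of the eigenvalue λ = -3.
algebraic multiplicity 4, geometric multiplicity 3

The characteristic polynomial is (x + 3)^4, so the factor x + 3 appears with exponent 4: the algebraic multiplicity is 4.

rank(A + 3I) = 1, so the eigenspace has dimension 4 - 1 = 3: the geometric multiplicity is 3.

Since 3 < 4, A is not diagonalizable.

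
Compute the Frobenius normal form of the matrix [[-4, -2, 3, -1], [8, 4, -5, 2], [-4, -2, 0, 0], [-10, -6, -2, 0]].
R = [[0, -2, 0, 0], [1, 0, 0, 0], [0, 0, 0, -2], [0, 0, 1, 0]]

The invariant factors of A (the non-unit diagonal entries of the Smith normal form of xI - A over ℚ[x]) are x^2 + 2, x^2 + 2, each dividing the next. The characteristic polynomial is their product, (x^2 + 2)^2.

The rational canonical form is the block-diagonal matrix of companion matrices C(f_i):
R = [[0, -2, 0, 0], [1, 0, 0, 0], [0, 0, 0, -2], [0, 0, 1, 0]].

Note the characteristic polynomial does not split into linear factors over ℚ, so A has no Jordan form over ℚ; the rational canonical form exists over any field.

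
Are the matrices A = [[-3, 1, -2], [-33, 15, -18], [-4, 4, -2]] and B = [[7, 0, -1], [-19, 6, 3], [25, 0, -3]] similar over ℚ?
Two matrices over a field are similar if and only if they have the same invariant factors.

Both A and B have characteristic polynomial (x - 6)(x - 2)^2 and minimal polynomial (x - 6)(x - 2)^2. Computing further, both have invariant factors (x - 6)(x - 2)^2. Hence A and B are similar.

Yes.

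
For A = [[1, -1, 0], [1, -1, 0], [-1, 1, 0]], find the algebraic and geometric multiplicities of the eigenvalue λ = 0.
algebraic multiplicity 3, geometric multiplicity 2

The characteristic polynomial is x^3, so the factor x appears with exponent 3: the algebraic multiplicity is 3.

rank(A) = 1, so the eigenspace has dimension 3 - 1 = 2: the geometric multiplicity is 2.

Since 2 < 3, A is not diagonalizable.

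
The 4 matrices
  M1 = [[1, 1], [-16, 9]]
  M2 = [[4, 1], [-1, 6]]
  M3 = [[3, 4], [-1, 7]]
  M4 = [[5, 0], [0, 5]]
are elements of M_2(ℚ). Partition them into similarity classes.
Characteristic polynomials: χ_{M1} = (x - 5)^2, χ_{M2} = (x - 5)^2, χ_{M3} = (x - 5)^2, χ_{M4} = (x - 5)^2.

{M1, M2, M3}: invariant factors (x - 5)^2.

{M4}: invariant factors x - 5, x - 5.

Matrices are similar if and only if their invariant-factor lists agree; the partition into similarity classes is {M1, M2, M3}, {M4}.

2 classes: {M1, M2, M3}, {M4}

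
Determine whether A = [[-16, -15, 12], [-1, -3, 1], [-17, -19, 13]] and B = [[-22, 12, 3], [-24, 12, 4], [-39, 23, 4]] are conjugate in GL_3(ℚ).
Yes.

Two matrices over a field are similar if and only if they have the same invariant factors.

Both A and B have characteristic polynomial (x + 1)^2(x + 4) and minimal polynomial (x + 1)^2(x + 4). Computing further, both have invariant factors (x + 1)^2(x + 4). Hence A and B are similar.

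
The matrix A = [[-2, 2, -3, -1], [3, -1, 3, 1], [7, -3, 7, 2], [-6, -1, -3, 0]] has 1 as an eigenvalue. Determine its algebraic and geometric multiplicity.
algebraic multiplicity 4, geometric multiplicity 2

The characteristic polynomial is (x - 1)^4, so the factor x - 1 appears with exponent 4: the algebraic multiplicity is 4.

rank(A - I) = 2, so the eigenspace has dimension 4 - 2 = 2: the geometric multiplicity is 2.

Since 2 < 4, A is not diagonalizable.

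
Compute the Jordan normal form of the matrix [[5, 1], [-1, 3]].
J = [[4, 1], [0, 4]]

The characteristic polynomial is det(xI - A) = (x - 4)^2, so the eigenvalues are 4 (algebraic multiplicity 2).

For λ = 4: rank(A - 4I) = 1, rank((A - 4I)^2) = 0. The eigenspace has dimension 2 - 1 = 1, so there is 1 Jordan block; the rank sequence gives block sizes [2].

Assembling the blocks gives the Jordan form J above.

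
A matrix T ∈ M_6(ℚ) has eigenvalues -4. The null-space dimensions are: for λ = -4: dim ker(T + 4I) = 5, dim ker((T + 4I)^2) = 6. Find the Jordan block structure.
Jordan blocks: (-4, 2), (-4, 1), (-4, 1), (-4, 1), (-4, 1)

λ = -4: successive nullity increments [5, 1] count blocks of size ≥ k; block sizes are [2, 1, 1, 1, 1].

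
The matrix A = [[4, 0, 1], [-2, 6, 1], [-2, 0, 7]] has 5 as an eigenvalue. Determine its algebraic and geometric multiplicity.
algebraic multiplicity 1, geometric multiplicity 1

The characteristic polynomial is (x - 6)^2(x - 5), so the factor x - 5 appears with exponent 1: the algebraic multiplicity is 1.

rank(A - 5I) = 2, so the eigenspace has dimension 3 - 2 = 1: the geometric multiplicity is 1.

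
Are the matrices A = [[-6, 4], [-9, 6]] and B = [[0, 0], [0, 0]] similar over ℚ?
Both have characteristic polynomial x^2, but the minimal polynomial of A is x^2 while the minimal polynomial of B is x. The minimal polynomial is a similarity invariant, so A and B are not similar.

No.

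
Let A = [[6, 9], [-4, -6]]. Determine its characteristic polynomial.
χ_A(x) = x^2

xI - A = [[x - 6, -9], [4, x + 6]].

Expanding det(xI - A) along the first row:
det(xI - A) = + (x - 6)·det([[x + 6]]) - (-9)·det([[4]]).

Evaluating gives χ_A(x) = x^2.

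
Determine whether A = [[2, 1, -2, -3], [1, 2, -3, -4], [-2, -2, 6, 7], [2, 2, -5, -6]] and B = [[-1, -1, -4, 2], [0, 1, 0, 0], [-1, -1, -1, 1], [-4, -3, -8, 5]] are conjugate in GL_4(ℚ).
Two matrices over a field are similar if and only if they have the same invariant factors.

Both A and B have characteristic polynomial (x - 1)^4 and minimal polynomial (x - 1)^2. Computing further, both have invariant factors (x - 1)^2, (x - 1)^2. Hence A and B are similar.

Yes.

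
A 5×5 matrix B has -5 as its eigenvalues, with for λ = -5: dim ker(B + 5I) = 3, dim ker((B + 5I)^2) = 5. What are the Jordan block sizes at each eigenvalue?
Jordan blocks: (-5, 2), (-5, 2), (-5, 1)

λ = -5: successive nullity increments [3, 2] count blocks of size ≥ k; block sizes are [2, 2, 1].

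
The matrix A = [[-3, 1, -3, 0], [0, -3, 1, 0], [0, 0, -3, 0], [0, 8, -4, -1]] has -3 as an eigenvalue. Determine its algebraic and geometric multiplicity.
algebraic multiplicity 3, geometric multiplicity 1

The characteristic polynomial is (x + 1)(x + 3)^3, so the factor x + 3 appears with exponent 3: the algebraic multiplicity is 3.

rank(A + 3I) = 3, so the eigenspace has dimension 4 - 3 = 1: the geometric multiplicity is 1.

Since 1 < 3, A is not diagonalizable.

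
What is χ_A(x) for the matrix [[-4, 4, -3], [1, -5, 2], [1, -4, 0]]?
xI - A = [[x + 4, -4, 3], [-1, x + 5, -2], [-1, 4, x]].

Expanding det(xI - A) along the first row:
det(xI - A) = + (x + 4)·det([[x + 5, -2], [4, x]]) - (-4)·det([[-1, -2], [-1, x]]) + (3)·det([[-1, x + 5], [-1, 4]]).

Evaluating gives χ_A(x) = x^3 + 9x^2 + 27x + 27 = (x + 3)^3.

χ_A(x) = (x + 3)^3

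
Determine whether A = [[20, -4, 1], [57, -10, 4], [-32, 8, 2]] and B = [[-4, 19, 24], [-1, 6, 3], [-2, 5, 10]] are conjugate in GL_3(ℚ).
Two matrices over a field are similar if and only if they have the same invariant factors.

Both A and B have characteristic polynomial (x - 4)^3 and minimal polynomial (x - 4)^3. Computing further, both have invariant factors (x - 4)^3. Hence A and B are similar.

Yes.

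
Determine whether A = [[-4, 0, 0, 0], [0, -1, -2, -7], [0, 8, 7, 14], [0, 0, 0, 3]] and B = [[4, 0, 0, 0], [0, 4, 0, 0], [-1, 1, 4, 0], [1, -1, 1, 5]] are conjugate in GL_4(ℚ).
trace(A) = 5 but trace(B) = 17. The trace is a similarity invariant, so A and B are not similar.

No.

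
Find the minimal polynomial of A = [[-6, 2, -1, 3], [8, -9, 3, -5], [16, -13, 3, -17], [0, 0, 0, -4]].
m_A(x) = (x + 4)^3

The characteristic polynomial factors as (x + 4)^4. The minimal polynomial is ∏(x - λ)^{k_λ} where k_λ is the size of the largest Jordan block at λ.

For λ = -4: rank(A + 4I) = 2, and the largest Jordan block has size 3 (the smallest k with rank((A + 4I)^k) = rank((A + 4I)^(k+1))).

So m_A(x) = (x + 4)^3.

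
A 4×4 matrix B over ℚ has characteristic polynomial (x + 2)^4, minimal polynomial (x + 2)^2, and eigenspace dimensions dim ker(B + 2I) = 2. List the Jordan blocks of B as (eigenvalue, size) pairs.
Jordan blocks: (-2, 2), (-2, 2)

λ = -2: algebraic multiplicity 4 (exponent in χ_B), largest block size 2 (exponent in m_B), 2 blocks (geometric multiplicity). These force block sizes [2, 2].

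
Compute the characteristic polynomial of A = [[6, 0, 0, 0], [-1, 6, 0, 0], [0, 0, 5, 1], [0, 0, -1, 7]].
xI - A = [[x - 6, 0, 0, 0], [1, x - 6, 0, 0], [0, 0, x - 5, -1], [0, 0, 1, x - 7]].

Expanding det(xI - A) along the first row:
det(xI - A) = + (x - 6)·det([[x - 6, 0, 0], [0, x - 5, -1], [0, 1, x - 7]]) - (0)·det([[1, 0, 0], [0, x - 5, -1], [0, 1, x - 7]]) + (0)·det([[1, x - 6, 0], [0, 0, -1], [0, 0, x - 7]]) - (0)·det([[1, x - 6, 0], [0, 0, x - 5], [0, 0, 1]]).

Evaluating gives χ_A(x) = x^4 - 24x^3 + 216x^2 - 864x + 1296 = (x - 6)^4.

χ_A(x) = (x - 6)^4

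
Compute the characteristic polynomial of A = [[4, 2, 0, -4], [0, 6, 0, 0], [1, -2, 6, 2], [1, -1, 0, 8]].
xI - A = [[x - 4, -2, 0, 4], [0, x - 6, 0, 0], [-1, 2, x - 6, -2], [-1, 1, 0, x - 8]].

Expanding det(xI - A) along the first row:
det(xI - A) = + (x - 4)·det([[x - 6, 0, 0], [2, x - 6, -2], [1, 0, x - 8]]) - (-2)·det([[0, 0, 0], [-1, x - 6, -2], [-1, 0, x - 8]]) + (0)·det([[0, x - 6, 0], [-1, 2, -2], [-1, 1, x - 8]]) - (4)·det([[0, x - 6, 0], [-1, 2, x - 6], [-1, 1, 0]]).

Evaluating gives χ_A(x) = x^4 - 24x^3 + 216x^2 - 864x + 1296 = (x - 6)^4.

χ_A(x) = (x - 6)^4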